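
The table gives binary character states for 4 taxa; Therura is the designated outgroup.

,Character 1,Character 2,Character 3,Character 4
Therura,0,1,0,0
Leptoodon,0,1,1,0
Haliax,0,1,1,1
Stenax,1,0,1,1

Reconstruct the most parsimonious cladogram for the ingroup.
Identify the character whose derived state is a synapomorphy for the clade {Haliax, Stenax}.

Character polarity is set by the outgroup: the derived state is whichever differs from the outgroup's state, so for Character 2 the derived state is '0', and for the remaining characters it is '1'.
Character 1 (derived state '1') is unique to Stenax (autapomorphy; uninformative for grouping).
Character 2: derived state '0' in Stenax only — an autapomorphy, so it tells us nothing about relationships among taxa.
All ingroup taxa share the derived state '1' for Character 3; it defines the ingroup but does not resolve relationships within it.
Character 4: derived state '1' in Haliax and Stenax only — synapomorphy for {Haliax, Stenax}.
Most parsimonious ingroup topology: (Leptoodon,(Haliax,Stenax)).
The clade {Haliax, Stenax} is supported by Character 4: its derived state '1' occurs in exactly those taxa and in no other taxon (including the outgroup).

Character 4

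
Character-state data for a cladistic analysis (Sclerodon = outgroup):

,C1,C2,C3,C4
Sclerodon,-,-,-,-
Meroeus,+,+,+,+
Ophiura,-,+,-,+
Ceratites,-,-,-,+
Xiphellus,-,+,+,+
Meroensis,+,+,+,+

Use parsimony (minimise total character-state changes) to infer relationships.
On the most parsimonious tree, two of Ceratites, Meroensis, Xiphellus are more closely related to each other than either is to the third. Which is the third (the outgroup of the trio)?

The outgroup has state '-' for every character, so '+' is the derived state throughout.
C1: derived state '+' in Meroensis and Meroeus only — synapomorphy for {Meroensis, Meroeus}.
C2: derived state '+' in Meroensis, Meroeus, Ophiura, and Xiphellus only — synapomorphy for {Meroensis, Meroeus, Ophiura, Xiphellus}.
C3 (derived state '+') is shared by Meroensis, Meroeus, and Xiphellus — a synapomorphy uniting that clade.
All ingroup taxa share the derived state '+' for C4; it defines the ingroup but does not resolve relationships within it.
Most parsimonious ingroup topology: ((((Meroeus,Meroensis),Xiphellus),Ophiura),Ceratites).
Xiphellus and Meroensis share a more recent common ancestor with each other than either does with Ceratites, so Ceratites is the least closely related of the three.

Ceratites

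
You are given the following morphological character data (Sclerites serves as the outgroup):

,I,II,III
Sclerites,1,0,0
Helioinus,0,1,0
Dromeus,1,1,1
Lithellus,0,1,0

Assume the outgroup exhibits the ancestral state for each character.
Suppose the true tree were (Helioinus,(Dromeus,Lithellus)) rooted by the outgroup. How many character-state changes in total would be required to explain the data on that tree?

Map each character onto (Helioinus,(Dromeus,Lithellus)) (rooted by Sclerites) and count the minimum state changes it requires (Fitch parsimony):
I: 2; II: 1; III: 1.
Total tree length = 4.

4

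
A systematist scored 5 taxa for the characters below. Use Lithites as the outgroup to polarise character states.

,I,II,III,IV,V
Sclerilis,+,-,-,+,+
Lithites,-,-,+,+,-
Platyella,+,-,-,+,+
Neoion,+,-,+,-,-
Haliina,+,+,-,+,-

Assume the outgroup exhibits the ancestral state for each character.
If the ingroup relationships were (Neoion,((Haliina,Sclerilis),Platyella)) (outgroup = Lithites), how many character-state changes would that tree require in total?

Map each character onto (Neoion,((Haliina,Sclerilis),Platyella)) (rooted by Lithites) and count the minimum state changes it requires (Fitch parsimony):
I: 1; II: 1; III: 1; IV: 1; V: 2.
Total tree length = 6.

6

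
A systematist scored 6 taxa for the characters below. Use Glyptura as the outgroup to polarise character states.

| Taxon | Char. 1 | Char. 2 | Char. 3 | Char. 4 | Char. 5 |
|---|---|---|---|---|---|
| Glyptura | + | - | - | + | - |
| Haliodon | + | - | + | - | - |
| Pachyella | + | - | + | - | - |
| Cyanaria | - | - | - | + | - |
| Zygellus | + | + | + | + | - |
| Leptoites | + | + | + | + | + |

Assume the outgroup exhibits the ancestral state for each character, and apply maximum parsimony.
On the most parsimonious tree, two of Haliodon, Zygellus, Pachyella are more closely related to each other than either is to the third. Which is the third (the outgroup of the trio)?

Character polarity is set by the outgroup: the derived state is whichever differs from the outgroup's state, so for Char. 1, Char. 4 the derived state is '-', and for the remaining characters it is '+'.
Char. 1: derived state '-' in Cyanaria only — an autapomorphy, so it tells us nothing about relationships among taxa.
Char. 2: derived state '+' in Leptoites and Zygellus only — synapomorphy for {Leptoites, Zygellus}.
Char. 3: derived state '+' in Haliodon, Leptoites, Pachyella, and Zygellus only — synapomorphy for {Haliodon, Leptoites, Pachyella, Zygellus}.
Only Haliodon and Pachyella show the derived state '-' for Char. 4, supporting them as a clade.
Char. 5 (derived state '+') is unique to Leptoites (autapomorphy; uninformative for grouping).
Most parsimonious ingroup topology: (((Haliodon,Pachyella),(Zygellus,Leptoites)),Cyanaria).
Pachyella and Haliodon share a more recent common ancestor with each other than either does with Zygellus, so Zygellus is the least closely related of the three.

Zygellus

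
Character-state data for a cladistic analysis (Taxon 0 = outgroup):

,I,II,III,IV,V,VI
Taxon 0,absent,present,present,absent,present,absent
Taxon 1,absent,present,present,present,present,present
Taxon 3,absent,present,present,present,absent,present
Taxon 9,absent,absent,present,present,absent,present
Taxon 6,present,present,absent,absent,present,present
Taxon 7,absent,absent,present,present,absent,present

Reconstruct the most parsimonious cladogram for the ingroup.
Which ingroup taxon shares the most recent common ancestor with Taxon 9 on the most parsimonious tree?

Character polarity is set by the outgroup: the derived state is whichever differs from the outgroup's state, so for II, III, V the derived state is 'absent', and for the remaining characters it is 'present'.
I: derived state 'present' in Taxon 6 only — an autapomorphy, so it tells us nothing about relationships among taxa.
II (derived state 'absent') is shared by Taxon 7 and Taxon 9 — a synapomorphy uniting that clade.
III: derived state 'absent' in Taxon 6 only — an autapomorphy, so it tells us nothing about relationships among taxa.
IV (derived state 'present') is shared by Taxon 1, Taxon 3, Taxon 7, and Taxon 9 — a synapomorphy uniting that clade.
V (derived state 'absent') is shared by Taxon 3, Taxon 7, and Taxon 9 — a synapomorphy uniting that clade.
VI (derived state 'present') is shared by all ingroup taxa — unites the whole ingroup.
Most parsimonious ingroup topology: ((Taxon 1,(Taxon 3,(Taxon 9,Taxon 7))),Taxon 6).
Taxon 9 and Taxon 7 form a cherry on this tree, so they are sister taxa.

Taxon 7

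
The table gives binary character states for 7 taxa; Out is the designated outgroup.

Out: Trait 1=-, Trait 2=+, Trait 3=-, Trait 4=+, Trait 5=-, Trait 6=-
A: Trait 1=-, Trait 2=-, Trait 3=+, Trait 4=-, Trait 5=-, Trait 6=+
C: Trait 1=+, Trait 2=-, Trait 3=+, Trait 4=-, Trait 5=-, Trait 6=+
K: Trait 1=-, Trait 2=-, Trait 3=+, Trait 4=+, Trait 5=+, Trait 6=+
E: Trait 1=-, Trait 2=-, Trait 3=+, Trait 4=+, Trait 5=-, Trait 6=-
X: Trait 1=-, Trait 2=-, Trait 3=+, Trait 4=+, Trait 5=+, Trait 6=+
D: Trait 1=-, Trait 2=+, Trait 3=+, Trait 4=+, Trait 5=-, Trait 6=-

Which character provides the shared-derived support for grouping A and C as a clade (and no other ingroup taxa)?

Trait 4

Character polarity is set by the outgroup: the derived state is whichever differs from the outgroup's state, so for Trait 2, Trait 4 the derived state is '-', and for the remaining characters it is '+'.
Trait 1 (derived state '+') is unique to C (autapomorphy; uninformative for grouping).
Trait 2: derived state '-' in A, C, E, K, and X only — synapomorphy for {A, C, E, K, X}.
All ingroup taxa share the derived state '+' for Trait 3; it defines the ingroup but does not resolve relationships within it.
Only A and C show the derived state '-' for Trait 4, supporting them as a clade.
Trait 5: derived state '+' in K and X only — synapomorphy for {K, X}.
Trait 6 (derived state '+') is shared by A, C, K, and X — a synapomorphy uniting that clade.
Most parsimonious ingroup topology: ((((A,C),(K,X)),E),D).
The clade {A, C} is supported by Trait 4: its derived state '-' occurs in exactly those taxa and in no other taxon (including the outgroup).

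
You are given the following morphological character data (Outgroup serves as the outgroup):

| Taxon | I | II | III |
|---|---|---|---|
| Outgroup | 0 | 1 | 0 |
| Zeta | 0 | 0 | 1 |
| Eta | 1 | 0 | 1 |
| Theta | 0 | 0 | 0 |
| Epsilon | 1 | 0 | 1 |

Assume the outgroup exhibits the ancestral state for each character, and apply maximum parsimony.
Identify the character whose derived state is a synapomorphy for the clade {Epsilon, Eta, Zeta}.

Character polarity is set by the outgroup: the derived state is whichever differs from the outgroup's state, so for II the derived state is '0', and for the remaining characters it is '1'.
Only Epsilon and Eta show the derived state '1' for I, supporting them as a clade.
All ingroup taxa share the derived state '0' for II; it defines the ingroup but does not resolve relationships within it.
Only Epsilon, Eta, and Zeta show the derived state '1' for III, supporting them as a clade.
Most parsimonious ingroup topology: ((Zeta,(Eta,Epsilon)),Theta).
The clade {Epsilon, Eta, Zeta} is supported by III: its derived state '1' occurs in exactly those taxa and in no other taxon (including the outgroup).

III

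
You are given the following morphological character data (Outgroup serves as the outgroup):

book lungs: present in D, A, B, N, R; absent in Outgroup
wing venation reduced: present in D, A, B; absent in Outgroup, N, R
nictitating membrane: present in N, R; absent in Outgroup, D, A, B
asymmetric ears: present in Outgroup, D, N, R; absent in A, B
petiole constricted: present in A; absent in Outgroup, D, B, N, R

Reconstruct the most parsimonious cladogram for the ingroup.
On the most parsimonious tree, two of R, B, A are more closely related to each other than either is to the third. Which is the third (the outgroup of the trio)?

R

Character polarity is set by the outgroup: the derived state is whichever differs from the outgroup's state, so for asymmetric ears the derived state is 'absent', and for the remaining characters it is 'present'.
book lungs (derived state 'present') is shared by all ingroup taxa — unites the whole ingroup.
wing venation reduced: derived state 'present' in A, B, and D only — synapomorphy for {A, B, D}.
nictitating membrane: derived state 'present' in N and R only — synapomorphy for {N, R}.
Only A and B show the derived state 'absent' for asymmetric ears, supporting them as a clade.
petiole constricted (derived state 'present') is unique to A (autapomorphy; uninformative for grouping).
Most parsimonious ingroup topology: ((D,(A,B)),(N,R)).
A and B share a more recent common ancestor with each other than either does with R, so R is the least closely related of the three.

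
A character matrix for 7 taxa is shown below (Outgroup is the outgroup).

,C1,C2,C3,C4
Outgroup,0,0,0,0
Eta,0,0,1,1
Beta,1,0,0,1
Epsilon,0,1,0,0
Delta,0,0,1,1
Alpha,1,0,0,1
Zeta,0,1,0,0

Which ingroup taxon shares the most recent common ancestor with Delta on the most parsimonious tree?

Eta

The outgroup has state '0' for every character, so '1' is the derived state throughout.
Only Alpha and Beta show the derived state '1' for C1, supporting them as a clade.
Only Epsilon and Zeta show the derived state '1' for C2, supporting them as a clade.
C3 (derived state '1') is shared by Delta and Eta — a synapomorphy uniting that clade.
Only Alpha, Beta, Delta, and Eta show the derived state '1' for C4, supporting them as a clade.
Most parsimonious ingroup topology: (((Eta,Delta),(Beta,Alpha)),(Epsilon,Zeta)).
Delta and Eta form a cherry on this tree, so they are sister taxa.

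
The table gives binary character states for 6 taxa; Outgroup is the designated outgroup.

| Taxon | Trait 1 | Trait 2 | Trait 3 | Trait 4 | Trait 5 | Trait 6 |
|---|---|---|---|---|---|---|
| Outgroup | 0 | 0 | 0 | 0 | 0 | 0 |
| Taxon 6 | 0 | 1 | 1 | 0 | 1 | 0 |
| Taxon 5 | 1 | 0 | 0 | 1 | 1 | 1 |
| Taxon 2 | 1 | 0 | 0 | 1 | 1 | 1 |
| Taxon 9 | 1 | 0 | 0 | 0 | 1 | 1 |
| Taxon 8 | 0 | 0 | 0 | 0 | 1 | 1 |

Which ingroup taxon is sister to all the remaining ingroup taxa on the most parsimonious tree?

Taxon 6

The outgroup has state '0' for every character, so '1' is the derived state throughout.
Trait 1 (derived state '1') is shared by Taxon 2, Taxon 5, and Taxon 9 — a synapomorphy uniting that clade.
Trait 2: derived state '1' in Taxon 6 only — an autapomorphy, so it tells us nothing about relationships among taxa.
Trait 3: derived state '1' in Taxon 6 only — an autapomorphy, so it tells us nothing about relationships among taxa.
Trait 4: derived state '1' in Taxon 2 and Taxon 5 only — synapomorphy for {Taxon 2, Taxon 5}.
All ingroup taxa share the derived state '1' for Trait 5; it defines the ingroup but does not resolve relationships within it.
Trait 6: derived state '1' in Taxon 2, Taxon 5, Taxon 8, and Taxon 9 only — synapomorphy for {Taxon 2, Taxon 5, Taxon 8, Taxon 9}.
Most parsimonious ingroup topology: (Taxon 6,(((Taxon 5,Taxon 2),Taxon 9),Taxon 8)).
Taxon 6 is sister to the clade containing all other ingroup taxa, so it is the earliest-diverging (most basal) ingroup lineage.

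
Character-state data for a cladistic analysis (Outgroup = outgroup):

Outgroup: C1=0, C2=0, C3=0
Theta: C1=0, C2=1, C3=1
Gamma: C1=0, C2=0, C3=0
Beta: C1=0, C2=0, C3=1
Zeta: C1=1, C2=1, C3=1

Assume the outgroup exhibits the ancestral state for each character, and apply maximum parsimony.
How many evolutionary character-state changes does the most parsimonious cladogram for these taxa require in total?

3

The outgroup has state '0' for every character, so '1' is the derived state throughout.
C1 (derived state '1') is unique to Zeta (autapomorphy; uninformative for grouping).
Only Theta and Zeta show the derived state '1' for C2, supporting them as a clade.
Only Beta, Theta, and Zeta show the derived state '1' for C3, supporting them as a clade.
Most parsimonious ingroup topology: (Gamma,((Zeta,Theta),Beta)).
Changes per character on this tree: C1: 1; C2: 1; C3: 1.
Total = 3.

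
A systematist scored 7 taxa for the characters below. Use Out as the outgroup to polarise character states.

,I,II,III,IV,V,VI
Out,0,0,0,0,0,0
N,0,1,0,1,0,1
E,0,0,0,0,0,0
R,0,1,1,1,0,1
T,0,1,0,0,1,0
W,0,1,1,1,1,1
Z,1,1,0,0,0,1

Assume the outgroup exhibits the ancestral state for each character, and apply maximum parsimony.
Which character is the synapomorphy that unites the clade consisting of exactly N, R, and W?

The outgroup has state '0' for every character, so '1' is the derived state throughout.
I: derived state '1' in Z only — an autapomorphy, so it tells us nothing about relationships among taxa.
II (derived state '1') is shared by N, R, T, W, and Z — a synapomorphy uniting that clade.
III: derived state '1' in R and W only — synapomorphy for {R, W}.
IV: derived state '1' in N, R, and W only — synapomorphy for {N, R, W}.
V groups T and W, which is incompatible with the clades supported by the remaining characters; treating it as convergent (homoplasy) costs fewer steps than any alternative tree.
VI (derived state '1') is shared by N, R, W, and Z — a synapomorphy uniting that clade.
Most parsimonious ingroup topology: ((((N,(R,W)),Z),T),E).
The clade {N, R, W} is supported by IV: its derived state '1' occurs in exactly those taxa and in no other taxon (including the outgroup).

IV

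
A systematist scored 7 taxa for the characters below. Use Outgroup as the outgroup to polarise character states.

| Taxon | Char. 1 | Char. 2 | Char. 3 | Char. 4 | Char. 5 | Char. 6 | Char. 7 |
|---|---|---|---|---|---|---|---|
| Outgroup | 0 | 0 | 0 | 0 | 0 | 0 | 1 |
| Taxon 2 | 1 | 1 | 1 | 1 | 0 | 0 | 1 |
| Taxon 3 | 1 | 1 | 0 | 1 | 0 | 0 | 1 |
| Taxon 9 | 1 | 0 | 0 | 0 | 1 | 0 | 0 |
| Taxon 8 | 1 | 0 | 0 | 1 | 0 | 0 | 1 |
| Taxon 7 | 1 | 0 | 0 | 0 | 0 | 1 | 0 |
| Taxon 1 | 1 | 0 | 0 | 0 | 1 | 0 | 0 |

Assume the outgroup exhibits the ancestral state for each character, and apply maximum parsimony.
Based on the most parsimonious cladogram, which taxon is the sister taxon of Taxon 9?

Character polarity is set by the outgroup: the derived state is whichever differs from the outgroup's state, so for Char. 7 the derived state is '0', and for the remaining characters it is '1'.
Char. 1 (derived state '1') is shared by all ingroup taxa — unites the whole ingroup.
Only Taxon 2 and Taxon 3 show the derived state '1' for Char. 2, supporting them as a clade.
Char. 3 (derived state '1') is unique to Taxon 2 (autapomorphy; uninformative for grouping).
Only Taxon 2, Taxon 3, and Taxon 8 show the derived state '1' for Char. 4, supporting them as a clade.
Only Taxon 1 and Taxon 9 show the derived state '1' for Char. 5, supporting them as a clade.
Char. 6 (derived state '1') is unique to Taxon 7 (autapomorphy; uninformative for grouping).
Char. 7 (derived state '0') is shared by Taxon 1, Taxon 7, and Taxon 9 — a synapomorphy uniting that clade.
Most parsimonious ingroup topology: (((Taxon 2,Taxon 3),Taxon 8),((Taxon 9,Taxon 1),Taxon 7)).
Taxon 9 and Taxon 1 form a cherry on this tree, so they are sister taxa.

Taxon 1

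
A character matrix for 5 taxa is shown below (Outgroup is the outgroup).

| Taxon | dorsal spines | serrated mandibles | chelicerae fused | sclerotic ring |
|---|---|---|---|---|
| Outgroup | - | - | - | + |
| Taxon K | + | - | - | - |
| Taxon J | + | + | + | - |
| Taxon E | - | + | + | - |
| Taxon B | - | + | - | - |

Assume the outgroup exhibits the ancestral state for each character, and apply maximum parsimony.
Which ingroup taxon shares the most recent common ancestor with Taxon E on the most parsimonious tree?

Taxon J

Character polarity is set by the outgroup: the derived state is whichever differs from the outgroup's state, so for sclerotic ring the derived state is '-', and for the remaining characters it is '+'.
dorsal spines groups Taxon J and Taxon K, which is incompatible with the clades supported by the remaining characters; treating it as convergent (homoplasy) costs fewer steps than any alternative tree.
serrated mandibles: derived state '+' in Taxon B, Taxon E, and Taxon J only — synapomorphy for {Taxon B, Taxon E, Taxon J}.
chelicerae fused: derived state '+' in Taxon E and Taxon J only — synapomorphy for {Taxon E, Taxon J}.
sclerotic ring (derived state '-') is shared by all ingroup taxa — unites the whole ingroup.
Most parsimonious ingroup topology: (Taxon K,((Taxon J,Taxon E),Taxon B)).
Taxon E and Taxon J form a cherry on this tree, so they are sister taxa.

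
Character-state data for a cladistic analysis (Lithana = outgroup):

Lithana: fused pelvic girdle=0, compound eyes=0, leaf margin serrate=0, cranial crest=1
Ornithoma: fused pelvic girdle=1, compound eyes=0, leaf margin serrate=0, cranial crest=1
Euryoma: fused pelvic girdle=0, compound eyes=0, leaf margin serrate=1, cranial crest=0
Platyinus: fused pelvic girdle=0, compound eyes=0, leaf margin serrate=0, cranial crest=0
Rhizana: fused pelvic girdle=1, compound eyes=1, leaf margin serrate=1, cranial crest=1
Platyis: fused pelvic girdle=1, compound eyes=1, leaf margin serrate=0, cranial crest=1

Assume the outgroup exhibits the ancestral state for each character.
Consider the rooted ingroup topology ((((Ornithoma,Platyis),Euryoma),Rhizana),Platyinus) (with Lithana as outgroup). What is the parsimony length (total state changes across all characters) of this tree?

8

Map each character onto ((((Ornithoma,Platyis),Euryoma),Rhizana),Platyinus) (rooted by Lithana) and count the minimum state changes it requires (Fitch parsimony):
fused pelvic girdle: 2; compound eyes: 2; leaf margin serrate: 2; cranial crest: 2.
Total tree length = 8.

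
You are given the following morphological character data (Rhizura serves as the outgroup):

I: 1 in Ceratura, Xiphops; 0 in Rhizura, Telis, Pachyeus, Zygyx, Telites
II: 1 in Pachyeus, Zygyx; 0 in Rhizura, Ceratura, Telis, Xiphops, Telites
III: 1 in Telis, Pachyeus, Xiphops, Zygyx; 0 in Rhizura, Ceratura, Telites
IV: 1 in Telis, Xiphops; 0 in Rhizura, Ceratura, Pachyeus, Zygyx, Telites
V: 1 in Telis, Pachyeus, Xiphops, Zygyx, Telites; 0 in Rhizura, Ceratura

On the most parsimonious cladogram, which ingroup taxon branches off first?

The outgroup has state '0' for every character, so '1' is the derived state throughout.
I (state '1') occurs in Ceratura and Xiphops but conflicts with the nesting implied by the other characters — most parsimoniously interpreted as homoplasy.
II: derived state '1' in Pachyeus and Zygyx only — synapomorphy for {Pachyeus, Zygyx}.
Only Pachyeus, Telis, Xiphops, and Zygyx show the derived state '1' for III, supporting them as a clade.
IV (derived state '1') is shared by Telis and Xiphops — a synapomorphy uniting that clade.
V (derived state '1') is shared by Pachyeus, Telis, Telites, Xiphops, and Zygyx — a synapomorphy uniting that clade.
Most parsimonious ingroup topology: (Ceratura,(((Telis,Xiphops),(Pachyeus,Zygyx)),Telites)).
Ceratura is sister to the clade containing all other ingroup taxa, so it is the earliest-diverging (most basal) ingroup lineage.

Ceratura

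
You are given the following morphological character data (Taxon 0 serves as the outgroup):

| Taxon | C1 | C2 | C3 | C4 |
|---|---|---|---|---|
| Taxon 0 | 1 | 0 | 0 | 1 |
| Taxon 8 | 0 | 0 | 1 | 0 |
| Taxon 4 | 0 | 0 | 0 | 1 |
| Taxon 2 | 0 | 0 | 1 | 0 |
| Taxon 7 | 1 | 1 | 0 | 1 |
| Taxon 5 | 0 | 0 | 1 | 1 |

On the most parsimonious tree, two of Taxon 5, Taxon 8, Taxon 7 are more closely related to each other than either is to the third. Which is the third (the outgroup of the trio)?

Character polarity is set by the outgroup: the derived state is whichever differs from the outgroup's state, so for C1, C4 the derived state is '0', and for the remaining characters it is '1'.
C1: derived state '0' in Taxon 2, Taxon 4, Taxon 5, and Taxon 8 only — synapomorphy for {Taxon 2, Taxon 4, Taxon 5, Taxon 8}.
C2: derived state '1' in Taxon 7 only — an autapomorphy, so it tells us nothing about relationships among taxa.
C3: derived state '1' in Taxon 2, Taxon 5, and Taxon 8 only — synapomorphy for {Taxon 2, Taxon 5, Taxon 8}.
C4 (derived state '0') is shared by Taxon 2 and Taxon 8 — a synapomorphy uniting that clade.
Most parsimonious ingroup topology: ((((Taxon 8,Taxon 2),Taxon 5),Taxon 4),Taxon 7).
Taxon 8 and Taxon 5 share a more recent common ancestor with each other than either does with Taxon 7, so Taxon 7 is the least closely related of the three.

Taxon 7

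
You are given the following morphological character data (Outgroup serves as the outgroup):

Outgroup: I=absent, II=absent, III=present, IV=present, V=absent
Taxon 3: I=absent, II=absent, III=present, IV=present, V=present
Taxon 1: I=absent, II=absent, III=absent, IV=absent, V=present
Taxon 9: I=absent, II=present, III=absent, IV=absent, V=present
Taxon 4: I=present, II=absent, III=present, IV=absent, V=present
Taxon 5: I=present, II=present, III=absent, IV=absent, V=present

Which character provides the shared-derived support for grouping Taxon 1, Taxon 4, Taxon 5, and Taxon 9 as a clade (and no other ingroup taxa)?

IV

Character polarity is set by the outgroup: the derived state is whichever differs from the outgroup's state, so for III, IV the derived state is 'absent', and for the remaining characters it is 'present'.
I groups Taxon 4 and Taxon 5, which is incompatible with the clades supported by the remaining characters; treating it as convergent (homoplasy) costs fewer steps than any alternative tree.
II: derived state 'present' in Taxon 5 and Taxon 9 only — synapomorphy for {Taxon 5, Taxon 9}.
Only Taxon 1, Taxon 5, and Taxon 9 show the derived state 'absent' for III, supporting them as a clade.
Only Taxon 1, Taxon 4, Taxon 5, and Taxon 9 show the derived state 'absent' for IV, supporting them as a clade.
V (derived state 'present') is shared by all ingroup taxa — unites the whole ingroup.
Most parsimonious ingroup topology: (Taxon 3,((Taxon 1,(Taxon 9,Taxon 5)),Taxon 4)).
The clade {Taxon 1, Taxon 4, Taxon 5, Taxon 9} is supported by IV: its derived state 'absent' occurs in exactly those taxa and in no other taxon (including the outgroup).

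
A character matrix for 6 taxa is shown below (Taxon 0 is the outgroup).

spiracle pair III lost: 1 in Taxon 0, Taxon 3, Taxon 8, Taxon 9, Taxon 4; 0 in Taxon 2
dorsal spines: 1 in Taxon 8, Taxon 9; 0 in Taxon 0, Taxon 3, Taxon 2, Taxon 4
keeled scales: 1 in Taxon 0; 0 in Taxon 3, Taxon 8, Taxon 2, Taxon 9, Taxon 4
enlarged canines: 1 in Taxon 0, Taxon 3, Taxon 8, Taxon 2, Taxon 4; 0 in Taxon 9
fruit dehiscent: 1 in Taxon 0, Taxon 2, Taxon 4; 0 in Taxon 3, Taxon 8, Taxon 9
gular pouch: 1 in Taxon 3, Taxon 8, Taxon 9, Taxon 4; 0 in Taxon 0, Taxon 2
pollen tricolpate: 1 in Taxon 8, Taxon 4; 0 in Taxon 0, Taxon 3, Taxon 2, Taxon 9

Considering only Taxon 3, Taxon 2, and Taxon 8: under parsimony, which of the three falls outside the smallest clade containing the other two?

Taxon 2

Character polarity is set by the outgroup: the derived state is whichever differs from the outgroup's state, so for spiracle pair III lost, keeled scales, enlarged canines, fruit dehiscent the derived state is '0', and for the remaining characters it is '1'.
spiracle pair III lost: derived state '0' in Taxon 2 only — an autapomorphy, so it tells us nothing about relationships among taxa.
dorsal spines (derived state '1') is shared by Taxon 8 and Taxon 9 — a synapomorphy uniting that clade.
All ingroup taxa share the derived state '0' for keeled scales; it defines the ingroup but does not resolve relationships within it.
enlarged canines (derived state '0') is unique to Taxon 9 (autapomorphy; uninformative for grouping).
fruit dehiscent (derived state '0') is shared by Taxon 3, Taxon 8, and Taxon 9 — a synapomorphy uniting that clade.
gular pouch (derived state '1') is shared by Taxon 3, Taxon 4, Taxon 8, and Taxon 9 — a synapomorphy uniting that clade.
pollen tricolpate groups Taxon 4 and Taxon 8, which is incompatible with the clades supported by the remaining characters; treating it as convergent (homoplasy) costs fewer steps than any alternative tree.
Most parsimonious ingroup topology: (((Taxon 3,(Taxon 8,Taxon 9)),Taxon 4),Taxon 2).
Taxon 8 and Taxon 3 share a more recent common ancestor with each other than either does with Taxon 2, so Taxon 2 is the least closely related of the three.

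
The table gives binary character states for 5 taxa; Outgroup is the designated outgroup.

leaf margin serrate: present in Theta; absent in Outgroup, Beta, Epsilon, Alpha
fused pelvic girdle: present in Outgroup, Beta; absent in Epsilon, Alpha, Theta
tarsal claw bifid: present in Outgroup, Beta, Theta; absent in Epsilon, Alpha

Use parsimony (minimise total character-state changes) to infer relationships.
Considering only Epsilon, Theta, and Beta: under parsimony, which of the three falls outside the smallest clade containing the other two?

Character polarity is set by the outgroup: the derived state is whichever differs from the outgroup's state, so for fused pelvic girdle, tarsal claw bifid the derived state is 'absent', and for the remaining characters it is 'present'.
leaf margin serrate: derived state 'present' in Theta only — an autapomorphy, so it tells us nothing about relationships among taxa.
fused pelvic girdle: derived state 'absent' in Alpha, Epsilon, and Theta only — synapomorphy for {Alpha, Epsilon, Theta}.
tarsal claw bifid (derived state 'absent') is shared by Alpha and Epsilon — a synapomorphy uniting that clade.
Most parsimonious ingroup topology: (Beta,((Epsilon,Alpha),Theta)).
Epsilon and Theta share a more recent common ancestor with each other than either does with Beta, so Beta is the least closely related of the three.

Beta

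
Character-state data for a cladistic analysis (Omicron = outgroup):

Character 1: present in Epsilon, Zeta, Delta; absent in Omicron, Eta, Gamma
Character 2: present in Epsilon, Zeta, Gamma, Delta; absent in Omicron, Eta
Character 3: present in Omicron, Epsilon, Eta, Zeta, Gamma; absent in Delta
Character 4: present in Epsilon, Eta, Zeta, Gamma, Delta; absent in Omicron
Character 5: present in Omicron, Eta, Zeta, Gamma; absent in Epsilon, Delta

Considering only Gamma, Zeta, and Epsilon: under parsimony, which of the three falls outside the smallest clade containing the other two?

Gamma

Character polarity is set by the outgroup: the derived state is whichever differs from the outgroup's state, so for Character 3, Character 5 the derived state is 'absent', and for the remaining characters it is 'present'.
Character 1 (derived state 'present') is shared by Delta, Epsilon, and Zeta — a synapomorphy uniting that clade.
Only Delta, Epsilon, Gamma, and Zeta show the derived state 'present' for Character 2, supporting them as a clade.
Character 3 (derived state 'absent') is unique to Delta (autapomorphy; uninformative for grouping).
Character 4 (derived state 'present') is shared by all ingroup taxa — unites the whole ingroup.
Character 5: derived state 'absent' in Delta and Epsilon only — synapomorphy for {Delta, Epsilon}.
Most parsimonious ingroup topology: ((((Epsilon,Delta),Zeta),Gamma),Eta).
Zeta and Epsilon share a more recent common ancestor with each other than either does with Gamma, so Gamma is the least closely related of the three.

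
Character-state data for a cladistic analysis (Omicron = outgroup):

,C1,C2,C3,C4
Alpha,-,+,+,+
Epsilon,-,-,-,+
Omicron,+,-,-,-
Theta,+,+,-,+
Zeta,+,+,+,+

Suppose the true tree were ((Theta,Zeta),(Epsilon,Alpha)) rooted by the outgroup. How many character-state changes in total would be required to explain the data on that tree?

Map each character onto ((Theta,Zeta),(Epsilon,Alpha)) (rooted by Omicron) and count the minimum state changes it requires (Fitch parsimony):
C1: 1; C2: 2; C3: 2; C4: 1.
Total tree length = 6.

6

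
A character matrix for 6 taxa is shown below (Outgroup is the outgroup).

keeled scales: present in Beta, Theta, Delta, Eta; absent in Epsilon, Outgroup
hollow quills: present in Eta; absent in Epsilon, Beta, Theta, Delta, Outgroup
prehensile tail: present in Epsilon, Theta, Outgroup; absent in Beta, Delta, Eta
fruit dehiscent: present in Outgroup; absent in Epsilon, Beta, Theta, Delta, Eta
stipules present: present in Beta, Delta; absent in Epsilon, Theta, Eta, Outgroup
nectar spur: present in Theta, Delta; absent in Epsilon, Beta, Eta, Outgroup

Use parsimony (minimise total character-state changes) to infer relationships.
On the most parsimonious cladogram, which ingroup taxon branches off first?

Epsilon

Character polarity is set by the outgroup: the derived state is whichever differs from the outgroup's state, so for prehensile tail, fruit dehiscent the derived state is 'absent', and for the remaining characters it is 'present'.
Only Beta, Delta, Eta, and Theta show the derived state 'present' for keeled scales, supporting them as a clade.
hollow quills: derived state 'present' in Eta only — an autapomorphy, so it tells us nothing about relationships among taxa.
prehensile tail: derived state 'absent' in Beta, Delta, and Eta only — synapomorphy for {Beta, Delta, Eta}.
fruit dehiscent (derived state 'absent') is shared by all ingroup taxa — unites the whole ingroup.
stipules present (derived state 'present') is shared by Beta and Delta — a synapomorphy uniting that clade.
nectar spur (state 'present') occurs in Delta and Theta but conflicts with the nesting implied by the other characters — most parsimoniously interpreted as homoplasy.
Most parsimonious ingroup topology: ((Theta,((Delta,Beta),Eta)),Epsilon).
Epsilon is sister to the clade containing all other ingroup taxa, so it is the earliest-diverging (most basal) ingroup lineage.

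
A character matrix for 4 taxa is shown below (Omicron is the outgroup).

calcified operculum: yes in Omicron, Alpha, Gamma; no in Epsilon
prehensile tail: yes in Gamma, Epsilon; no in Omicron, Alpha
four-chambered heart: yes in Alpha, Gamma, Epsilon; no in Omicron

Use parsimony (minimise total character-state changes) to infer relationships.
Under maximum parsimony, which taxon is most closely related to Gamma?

Character polarity is set by the outgroup: the derived state is whichever differs from the outgroup's state, so for calcified operculum the derived state is 'no', and for the remaining characters it is 'yes'.
calcified operculum: derived state 'no' in Epsilon only — an autapomorphy, so it tells us nothing about relationships among taxa.
prehensile tail: derived state 'yes' in Epsilon and Gamma only — synapomorphy for {Epsilon, Gamma}.
four-chambered heart (derived state 'yes') is shared by all ingroup taxa — unites the whole ingroup.
Most parsimonious ingroup topology: (Alpha,(Gamma,Epsilon)).
Gamma and Epsilon form a cherry on this tree, so they are sister taxa.

Epsilon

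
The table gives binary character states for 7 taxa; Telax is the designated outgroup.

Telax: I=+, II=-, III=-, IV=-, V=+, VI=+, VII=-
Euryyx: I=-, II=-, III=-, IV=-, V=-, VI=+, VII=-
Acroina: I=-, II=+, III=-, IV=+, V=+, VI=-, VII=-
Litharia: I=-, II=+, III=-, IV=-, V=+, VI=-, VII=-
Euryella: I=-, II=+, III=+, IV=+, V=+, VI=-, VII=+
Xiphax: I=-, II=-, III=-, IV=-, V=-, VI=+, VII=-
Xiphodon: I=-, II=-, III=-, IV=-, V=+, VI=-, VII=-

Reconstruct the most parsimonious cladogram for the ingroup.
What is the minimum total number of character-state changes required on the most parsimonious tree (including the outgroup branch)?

7

Character polarity is set by the outgroup: the derived state is whichever differs from the outgroup's state, so for I, V, VI the derived state is '-', and for the remaining characters it is '+'.
All ingroup taxa share the derived state '-' for I; it defines the ingroup but does not resolve relationships within it.
II (derived state '+') is shared by Acroina, Euryella, and Litharia — a synapomorphy uniting that clade.
III (derived state '+') is unique to Euryella (autapomorphy; uninformative for grouping).
IV: derived state '+' in Acroina and Euryella only — synapomorphy for {Acroina, Euryella}.
V: derived state '-' in Euryyx and Xiphax only — synapomorphy for {Euryyx, Xiphax}.
VI (derived state '-') is shared by Acroina, Euryella, Litharia, and Xiphodon — a synapomorphy uniting that clade.
VII: derived state '+' in Euryella only — an autapomorphy, so it tells us nothing about relationships among taxa.
Most parsimonious ingroup topology: ((Euryyx,Xiphax),(((Acroina,Euryella),Litharia),Xiphodon)).
Changes per character on this tree: I: 1; II: 1; III: 1; IV: 1; V: 1; VI: 1; VII: 1.
Total = 7.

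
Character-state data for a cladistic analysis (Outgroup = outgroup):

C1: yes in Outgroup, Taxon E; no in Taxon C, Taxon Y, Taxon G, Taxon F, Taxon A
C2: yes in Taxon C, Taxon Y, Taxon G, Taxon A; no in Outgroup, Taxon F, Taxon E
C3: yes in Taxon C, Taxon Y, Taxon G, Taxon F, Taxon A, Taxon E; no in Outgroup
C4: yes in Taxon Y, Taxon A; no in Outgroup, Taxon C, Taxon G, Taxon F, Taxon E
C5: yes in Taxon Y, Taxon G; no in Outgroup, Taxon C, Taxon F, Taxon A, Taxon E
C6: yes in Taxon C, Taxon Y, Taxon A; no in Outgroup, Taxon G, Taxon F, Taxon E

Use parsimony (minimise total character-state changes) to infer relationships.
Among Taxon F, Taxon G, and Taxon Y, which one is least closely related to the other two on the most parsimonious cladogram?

Taxon F

Character polarity is set by the outgroup: the derived state is whichever differs from the outgroup's state, so for C1 the derived state is 'no', and for the remaining characters it is 'yes'.
C1: derived state 'no' in Taxon A, Taxon C, Taxon F, Taxon G, and Taxon Y only — synapomorphy for {Taxon A, Taxon C, Taxon F, Taxon G, Taxon Y}.
C2 (derived state 'yes') is shared by Taxon A, Taxon C, Taxon G, and Taxon Y — a synapomorphy uniting that clade.
All ingroup taxa share the derived state 'yes' for C3; it defines the ingroup but does not resolve relationships within it.
C4: derived state 'yes' in Taxon A and Taxon Y only — synapomorphy for {Taxon A, Taxon Y}.
C5 (state 'yes') occurs in Taxon G and Taxon Y but conflicts with the nesting implied by the other characters — most parsimoniously interpreted as homoplasy.
Only Taxon A, Taxon C, and Taxon Y show the derived state 'yes' for C6, supporting them as a clade.
Most parsimonious ingroup topology: ((((Taxon C,(Taxon Y,Taxon A)),Taxon G),Taxon F),Taxon E).
Taxon G and Taxon Y share a more recent common ancestor with each other than either does with Taxon F, so Taxon F is the least closely related of the three.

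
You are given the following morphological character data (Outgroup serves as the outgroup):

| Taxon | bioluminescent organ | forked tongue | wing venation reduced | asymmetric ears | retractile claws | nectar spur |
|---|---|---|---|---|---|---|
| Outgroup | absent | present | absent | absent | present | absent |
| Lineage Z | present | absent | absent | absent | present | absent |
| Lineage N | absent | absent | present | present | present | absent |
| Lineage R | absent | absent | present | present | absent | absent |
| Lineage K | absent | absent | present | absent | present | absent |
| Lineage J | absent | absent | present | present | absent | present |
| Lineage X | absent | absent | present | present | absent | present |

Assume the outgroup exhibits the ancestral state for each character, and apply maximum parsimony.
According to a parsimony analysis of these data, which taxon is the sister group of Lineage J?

Character polarity is set by the outgroup: the derived state is whichever differs from the outgroup's state, so for forked tongue, retractile claws the derived state is 'absent', and for the remaining characters it is 'present'.
bioluminescent organ (derived state 'present') is unique to Lineage Z (autapomorphy; uninformative for grouping).
All ingroup taxa share the derived state 'absent' for forked tongue; it defines the ingroup but does not resolve relationships within it.
wing venation reduced (derived state 'present') is shared by Lineage J, Lineage K, Lineage N, Lineage R, and Lineage X — a synapomorphy uniting that clade.
Only Lineage J, Lineage N, Lineage R, and Lineage X show the derived state 'present' for asymmetric ears, supporting them as a clade.
retractile claws: derived state 'absent' in Lineage J, Lineage R, and Lineage X only — synapomorphy for {Lineage J, Lineage R, Lineage X}.
Only Lineage J and Lineage X show the derived state 'present' for nectar spur, supporting them as a clade.
Most parsimonious ingroup topology: (((Lineage N,(Lineage R,(Lineage X,Lineage J))),Lineage K),Lineage Z).
Lineage J and Lineage X form a cherry on this tree, so they are sister taxa.

Lineage X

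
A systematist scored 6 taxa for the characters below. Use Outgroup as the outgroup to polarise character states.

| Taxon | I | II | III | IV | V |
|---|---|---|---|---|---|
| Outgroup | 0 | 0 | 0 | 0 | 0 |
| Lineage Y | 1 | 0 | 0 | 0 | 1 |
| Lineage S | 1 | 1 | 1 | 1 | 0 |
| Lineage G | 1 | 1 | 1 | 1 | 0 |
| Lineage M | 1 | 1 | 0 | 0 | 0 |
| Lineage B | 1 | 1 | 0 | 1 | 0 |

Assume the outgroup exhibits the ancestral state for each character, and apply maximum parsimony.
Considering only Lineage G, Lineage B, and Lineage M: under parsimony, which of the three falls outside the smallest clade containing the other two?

The outgroup has state '0' for every character, so '1' is the derived state throughout.
I (derived state '1') is shared by all ingroup taxa — unites the whole ingroup.
II: derived state '1' in Lineage B, Lineage G, Lineage M, and Lineage S only — synapomorphy for {Lineage B, Lineage G, Lineage M, Lineage S}.
III (derived state '1') is shared by Lineage G and Lineage S — a synapomorphy uniting that clade.
IV: derived state '1' in Lineage B, Lineage G, and Lineage S only — synapomorphy for {Lineage B, Lineage G, Lineage S}.
V: derived state '1' in Lineage Y only — an autapomorphy, so it tells us nothing about relationships among taxa.
Most parsimonious ingroup topology: (Lineage Y,(((Lineage S,Lineage G),Lineage B),Lineage M)).
Lineage B and Lineage G share a more recent common ancestor with each other than either does with Lineage M, so Lineage M is the least closely related of the three.

Lineage M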